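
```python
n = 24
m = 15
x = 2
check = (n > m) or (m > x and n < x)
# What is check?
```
Trace:
  n=24
  n=24, m=15
  n=24, m=15, x=2
  n=24, m=15, x=2, check=True

Final answer: True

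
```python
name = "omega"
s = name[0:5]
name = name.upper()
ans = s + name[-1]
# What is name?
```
Trace:
  name='omega'
  name='omega', s='omega'
  name='OMEGA', s='omega'
  name='OMEGA', s='omega', ans='omegaA'

Final answer: 'OMEGA'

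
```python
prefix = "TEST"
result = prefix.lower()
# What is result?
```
Trace:
  prefix='TEST'
  prefix='TEST', result='test'

Final answer: 'test'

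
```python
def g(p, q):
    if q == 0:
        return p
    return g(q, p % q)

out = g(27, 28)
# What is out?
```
Call trace:
g(p=27, q=28)
  g(p=28, q=27)
    g(p=27, q=1)
      g(p=1, q=0)
      -> return 1
    -> return 1
  -> return 1
-> return 1

Final answer: 1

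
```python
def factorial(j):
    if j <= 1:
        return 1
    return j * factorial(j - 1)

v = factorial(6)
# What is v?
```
Call trace:
factorial(j=6)
  factorial(j=5)
    factorial(j=4)
      factorial(j=3)
        factorial(j=2)
          factorial(j=1)
          -> return 1
        -> return 2
      -> return 6
    -> return 24
  -> return 120
-> return 720

Final answer: 720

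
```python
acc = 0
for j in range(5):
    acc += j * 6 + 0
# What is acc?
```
Trace:
  acc=0
  acc=0, j=0
  acc=6, j=1
  acc=18, j=2
  acc=36, j=3
  acc=60, j=4

Final answer: 60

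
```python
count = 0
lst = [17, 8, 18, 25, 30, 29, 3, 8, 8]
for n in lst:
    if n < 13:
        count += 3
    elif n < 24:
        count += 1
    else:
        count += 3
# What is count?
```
Trace:
  count=0
  count=1, n=17
  count=4, n=8
  count=5, n=18
  count=8, n=25
  count=11, n=30
  count=14, n=29
  count=17, n=3
  count=20, n=8
  count=23, n=8

Final answer: 23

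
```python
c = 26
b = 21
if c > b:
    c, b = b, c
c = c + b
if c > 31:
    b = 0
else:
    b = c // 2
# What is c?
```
Trace:
  c=26
  c=26, b=21
  c=21, b=26
  c=47, b=26
  c=47, b=0

Final answer: 47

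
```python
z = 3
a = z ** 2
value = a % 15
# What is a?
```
Trace:
  z=3
  z=3, a=9
  z=3, a=9, value=9

Final answer: 9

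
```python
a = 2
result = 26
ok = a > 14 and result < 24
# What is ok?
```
Trace:
  a=2
  a=2, result=26
  a=2, result=26, ok=False

Final answer: False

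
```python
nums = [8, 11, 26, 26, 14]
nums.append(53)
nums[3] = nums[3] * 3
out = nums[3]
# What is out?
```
Trace:
  nums=[8, 11, 26, 26, 14]
  nums=[8, 11, 26, 26, 14, 53]
  nums=[8, 11, 26, 78, 14, 53]
  nums=[8, 11, 26, 78, 14, 53], out=78

Final answer: 78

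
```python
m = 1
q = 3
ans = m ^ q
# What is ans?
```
Trace:
  m=1
  m=1, q=3
  m=1, q=3, ans=2

Final answer: 2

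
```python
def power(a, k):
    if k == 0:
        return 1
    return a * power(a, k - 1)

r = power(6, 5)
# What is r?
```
Call trace:
power(a=6, k=5)
  power(a=6, k=4)
    power(a=6, k=3)
      power(a=6, k=2)
        power(a=6, k=1)
          power(a=6, k=0)
          -> return 1
        -> return 6
      -> return 36
    -> return 216
  -> return 1296
-> return 7776

Final answer: 7776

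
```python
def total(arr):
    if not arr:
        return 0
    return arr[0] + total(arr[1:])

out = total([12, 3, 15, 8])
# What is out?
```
Call trace:
total(arr=[12, 3, 15, 8])
  total(arr=[3, 15, 8])
    total(arr=[15, 8])
      total(arr=[8])
        total(arr=[])
        -> return 0
      -> return 8
    -> return 23
  -> return 26
-> return 38

Final answer: 38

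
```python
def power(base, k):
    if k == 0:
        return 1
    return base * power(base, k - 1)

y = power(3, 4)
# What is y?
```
Call trace:
power(base=3, k=4)
  power(base=3, k=3)
    power(base=3, k=2)
      power(base=3, k=1)
        power(base=3, k=0)
        -> return 1
      -> return 3
    -> return 9
  -> return 27
-> return 81

Final answer: 81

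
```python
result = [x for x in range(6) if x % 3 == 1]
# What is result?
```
Trace:
  x=0
  x=1
  x=2
  x=3
  x=4
  x=5
  result=[1, 4]

Final answer: [1, 4]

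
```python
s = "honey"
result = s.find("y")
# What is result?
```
Trace:
  s='honey'
  s='honey', result=4

Final answer: 4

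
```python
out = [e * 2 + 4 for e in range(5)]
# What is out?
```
Trace:
  e=0
  e=1
  e=2
  e=3
  e=4
  out=[4, 6, 8, 10, 12]

Final answer: [4, 6, 8, 10, 12]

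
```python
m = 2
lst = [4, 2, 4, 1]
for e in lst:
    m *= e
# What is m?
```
Trace:
  m=2
  m=8, e=4
  m=16, e=2
  m=64, e=4
  m=64, e=1

Final answer: 64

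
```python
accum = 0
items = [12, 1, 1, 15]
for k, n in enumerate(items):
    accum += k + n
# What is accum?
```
Trace:
  accum=0
  accum=12, k=0, n=12
  accum=14, k=1, n=1
  accum=17, k=2, n=1
  accum=35, k=3, n=15

Final answer: 35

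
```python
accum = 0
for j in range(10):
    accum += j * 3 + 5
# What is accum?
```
Trace:
  accum=0
  accum=5, j=0
  accum=13, j=1
  accum=24, j=2
  accum=38, j=3
  accum=55, j=4
  accum=75, j=5
  accum=98, j=6
  accum=124, j=7
  accum=153, j=8
  accum=185, j=9

Final answer: 185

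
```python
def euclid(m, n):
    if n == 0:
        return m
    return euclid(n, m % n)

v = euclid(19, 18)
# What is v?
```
Call trace:
euclid(m=19, n=18)
  euclid(m=18, n=1)
    euclid(m=1, n=0)
    -> return 1
  -> return 1
-> return 1

Final answer: 1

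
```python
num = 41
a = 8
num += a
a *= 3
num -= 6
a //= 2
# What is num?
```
Trace:
  num=41
  num=41, a=8
  num=49, a=8
  num=49, a=24
  num=43, a=24
  num=43, a=12

Final answer: 43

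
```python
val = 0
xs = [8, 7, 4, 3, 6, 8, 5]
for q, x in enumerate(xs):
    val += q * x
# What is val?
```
Trace:
  val=0
  val=0, q=0, x=8
  val=7, q=1, x=7
  val=15, q=2, x=4
  val=24, q=3, x=3
  val=48, q=4, x=6
  val=88, q=5, x=8
  val=118, q=6, x=5

Final answer: 118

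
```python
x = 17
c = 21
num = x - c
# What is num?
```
Trace:
  x=17
  x=17, c=21
  x=17, c=21, num=-4

Final answer: -4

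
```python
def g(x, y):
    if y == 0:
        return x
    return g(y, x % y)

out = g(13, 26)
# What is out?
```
Call trace:
g(x=13, y=26)
  g(x=26, y=13)
    g(x=13, y=0)
    -> return 13
  -> return 13
-> return 13

Final answer: 13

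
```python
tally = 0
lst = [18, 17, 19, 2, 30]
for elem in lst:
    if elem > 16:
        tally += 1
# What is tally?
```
Trace:
  tally=0
  tally=1, elem=18
  tally=2, elem=17
  tally=3, elem=19
  tally=3, elem=2
  tally=4, elem=30

Final answer: 4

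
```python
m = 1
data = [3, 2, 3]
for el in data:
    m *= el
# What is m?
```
Trace:
  m=1
  m=3, el=3
  m=6, el=2
  m=18, el=3

Final answer: 18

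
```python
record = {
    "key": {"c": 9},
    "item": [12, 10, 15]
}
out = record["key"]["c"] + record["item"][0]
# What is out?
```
Trace:
  record={'key': {'c': 9}, 'item': [12, 10, 15]}
  record={'key': {'c': 9}, 'item': [12, 10, 15]}, out=21

Final answer: 21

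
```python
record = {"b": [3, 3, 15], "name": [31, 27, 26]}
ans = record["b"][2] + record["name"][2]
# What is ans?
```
Trace:
  record={'b': [3, 3, 15], 'name': [31, 27, 26]}
  record={'b': [3, 3, 15], 'name': [31, 27, 26]}, ans=41

Final answer: 41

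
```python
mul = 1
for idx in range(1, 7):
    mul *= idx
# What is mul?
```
Trace:
  mul=1
  mul=1, idx=1
  mul=2, idx=2
  mul=6, idx=3
  mul=24, idx=4
  mul=120, idx=5
  mul=720, idx=6

Final answer: 720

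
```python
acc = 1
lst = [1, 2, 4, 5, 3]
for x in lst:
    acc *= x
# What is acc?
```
Trace:
  acc=1
  acc=1, x=1
  acc=2, x=2
  acc=8, x=4
  acc=40, x=5
  acc=120, x=3

Final answer: 120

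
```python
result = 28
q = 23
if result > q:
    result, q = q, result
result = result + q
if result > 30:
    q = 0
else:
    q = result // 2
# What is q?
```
Trace:
  result=28
  result=28, q=23
  result=23, q=28
  result=51, q=28
  result=51, q=0

Final answer: 0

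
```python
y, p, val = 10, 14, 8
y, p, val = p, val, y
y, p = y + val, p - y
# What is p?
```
Trace:
  y=10, p=14, val=8
  y=14, p=8, val=10
  y=24, p=-6, val=10

Final answer: -6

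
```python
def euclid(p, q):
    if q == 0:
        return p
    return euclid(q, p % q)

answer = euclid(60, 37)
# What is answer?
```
Call trace:
euclid(p=60, q=37)
  euclid(p=37, q=23)
    euclid(p=23, q=14)
      euclid(p=14, q=9)
        euclid(p=9, q=5)
          euclid(p=5, q=4)
            euclid(p=4, q=1)
              euclid(p=1, q=0)
              -> return 1
            -> return 1
          -> return 1
        -> return 1
      -> return 1
    -> return 1
  -> return 1
-> return 1

Final answer: 1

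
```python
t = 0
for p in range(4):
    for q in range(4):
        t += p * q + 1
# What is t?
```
Trace:
  t=0
  t=1, p=0, q=0
  t=2, p=0, q=1
  t=3, p=0, q=2
  t=4, p=0, q=3
  t=5, p=1, q=0
  t=7, p=1, q=1
  t=10, p=1, q=2
  t=14, p=1, q=3
  t=15, p=2, q=0
  t=18, p=2, q=1
  t=23, p=2, q=2
  t=30, p=2, q=3
  t=31, p=3, q=0
  t=35, p=3, q=1
  t=42, p=3, q=2
  t=52, p=3, q=3

Final answer: 52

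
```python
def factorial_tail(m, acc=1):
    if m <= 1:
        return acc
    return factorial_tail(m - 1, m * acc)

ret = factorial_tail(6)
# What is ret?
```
Call trace:
factorial_tail(m=6, acc=1)
  factorial_tail(m=5, acc=6)
    factorial_tail(m=4, acc=30)
      factorial_tail(m=3, acc=120)
        factorial_tail(m=2, acc=360)
          factorial_tail(m=1, acc=720)
          -> return 720
        -> return 720
      -> return 720
    -> return 720
  -> return 720
-> return 720

Final answer: 720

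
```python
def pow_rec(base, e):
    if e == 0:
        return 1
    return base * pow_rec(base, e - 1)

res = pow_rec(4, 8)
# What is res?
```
Call trace:
pow_rec(base=4, e=8)
  pow_rec(base=4, e=7)
    pow_rec(base=4, e=6)
      pow_rec(base=4, e=5)
        pow_rec(base=4, e=4)
          pow_rec(base=4, e=3)
            pow_rec(base=4, e=2)
              pow_rec(base=4, e=1)
                pow_rec(base=4, e=0)
                -> return 1
              -> return 4
            -> return 16
          -> return 64
        -> return 256
      -> return 1024
    -> return 4096
  -> return 16384
-> return 65536

Final answer: 65536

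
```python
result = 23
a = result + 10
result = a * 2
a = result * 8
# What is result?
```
Trace:
  result=23
  result=23, a=33
  result=66, a=33
  result=66, a=528

Final answer: 66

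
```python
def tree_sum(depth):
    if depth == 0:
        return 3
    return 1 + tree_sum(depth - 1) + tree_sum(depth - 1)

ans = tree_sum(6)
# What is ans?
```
Call trace (a repeated sub-call is expanded the first time; later identical calls just restate its return value):
tree_sum(depth=6)
  tree_sum(depth=5)
    tree_sum(depth=4)
      tree_sum(depth=3)
        tree_sum(depth=2)
          tree_sum(depth=1)
            tree_sum(depth=0)
            -> return 3
            tree_sum(depth=0)
            -> return 3
          -> return 7
          tree_sum(depth=1) -> return 7  (same call as traced above)
        -> return 15
        tree_sum(depth=2) -> return 15  (same call as traced above)
      -> return 31
      tree_sum(depth=3) -> return 31  (same call as traced above)
    -> return 63
    tree_sum(depth=4) -> return 63  (same call as traced above)
  -> return 127
  tree_sum(depth=5) -> return 127  (same call as traced above)
-> return 255

Final answer: 255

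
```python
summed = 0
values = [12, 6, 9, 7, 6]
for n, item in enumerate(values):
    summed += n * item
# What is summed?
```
Trace:
  summed=0
  summed=0, n=0, item=12
  summed=6, n=1, item=6
  summed=24, n=2, item=9
  summed=45, n=3, item=7
  summed=69, n=4, item=6

Final answer: 69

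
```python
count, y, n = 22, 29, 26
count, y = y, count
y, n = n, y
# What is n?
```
Trace:
  count=22, y=29, n=26
  count=29, y=22, n=26
  count=29, y=26, n=22

Final answer: 22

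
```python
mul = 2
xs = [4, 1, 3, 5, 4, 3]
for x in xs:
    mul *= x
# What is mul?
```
Trace:
  mul=2
  mul=8, x=4
  mul=8, x=1
  mul=24, x=3
  mul=120, x=5
  mul=480, x=4
  mul=1440, x=3

Final answer: 1440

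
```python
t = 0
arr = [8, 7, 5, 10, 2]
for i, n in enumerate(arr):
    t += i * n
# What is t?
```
Trace:
  t=0
  t=0, i=0, n=8
  t=7, i=1, n=7
  t=17, i=2, n=5
  t=47, i=3, n=10
  t=55, i=4, n=2

Final answer: 55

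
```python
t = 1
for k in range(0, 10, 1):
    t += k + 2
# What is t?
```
Trace:
  t=1
  t=3, k=0
  t=6, k=1
  t=10, k=2
  t=15, k=3
  t=21, k=4
  t=28, k=5
  t=36, k=6
  t=45, k=7
  t=55, k=8
  t=66, k=9

Final answer: 66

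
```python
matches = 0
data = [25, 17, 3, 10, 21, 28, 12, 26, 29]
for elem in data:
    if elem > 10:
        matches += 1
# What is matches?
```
Trace:
  matches=0
  matches=1, elem=25
  matches=2, elem=17
  matches=2, elem=3
  matches=2, elem=10
  matches=3, elem=21
  matches=4, elem=28
  matches=5, elem=12
  matches=6, elem=26
  matches=7, elem=29

Final answer: 7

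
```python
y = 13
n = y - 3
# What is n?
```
Trace:
  y=13
  y=13, n=10

Final answer: 10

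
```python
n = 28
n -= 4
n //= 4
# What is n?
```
Trace:
  n=28
  n=24
  n=6

Final answer: 6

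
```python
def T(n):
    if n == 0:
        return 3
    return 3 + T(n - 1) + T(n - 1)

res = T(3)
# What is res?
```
Call trace (a repeated sub-call is expanded the first time; later identical calls just restate its return value):
T(n=3)
  T(n=2)
    T(n=1)
      T(n=0)
      -> return 3
      T(n=0)
      -> return 3
    -> return 9
    T(n=1) -> return 9  (same call as traced above)
  -> return 21
  T(n=2) -> return 21  (same call as traced above)
-> return 45

Final answer: 45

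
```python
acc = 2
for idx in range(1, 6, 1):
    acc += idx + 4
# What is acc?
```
Trace:
  acc=2
  acc=7, idx=1
  acc=13, idx=2
  acc=20, idx=3
  acc=28, idx=4
  acc=37, idx=5

Final answer: 37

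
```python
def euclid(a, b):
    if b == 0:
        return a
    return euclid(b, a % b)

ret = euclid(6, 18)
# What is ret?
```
Call trace:
euclid(a=6, b=18)
  euclid(a=18, b=6)
    euclid(a=6, b=0)
    -> return 6
  -> return 6
-> return 6

Final answer: 6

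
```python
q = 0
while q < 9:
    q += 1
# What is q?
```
Trace:
  q=0
  q=1
  q=2
  q=3
  q=4
  q=5
  q=6
  q=7
  q=8
  q=9

Final answer: 9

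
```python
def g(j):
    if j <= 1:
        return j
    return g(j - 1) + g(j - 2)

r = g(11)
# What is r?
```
Call trace (a repeated sub-call is expanded the first time; later identical calls just restate its return value):
g(j=11)
  g(j=10)
    g(j=9)
      g(j=8)
        g(j=7)
          g(j=6)
            g(j=5)
              g(j=4)
                g(j=3)
                  g(j=2)
                    g(j=1)
                    -> return 1
                    g(j=0)
                    -> return 0
                  -> return 1
                  g(j=1)
                  -> return 1
                -> return 2
                g(j=2) -> return 1  (same call as traced above)
              -> return 3
              g(j=3) -> return 2  (same call as traced above)
            -> return 5
            g(j=4) -> return 3  (same call as traced above)
          -> return 8
          g(j=5) -> return 5  (same call as traced above)
        -> return 13
        g(j=6) -> return 8  (same call as traced above)
      -> return 21
      g(j=7) -> return 13  (same call as traced above)
    -> return 34
    g(j=8) -> return 21  (same call as traced above)
  -> return 55
  g(j=9) -> return 34  (same call as traced above)
-> return 89

Final answer: 89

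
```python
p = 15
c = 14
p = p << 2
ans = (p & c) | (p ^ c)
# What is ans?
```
Trace:
  p=15
  p=15, c=14
  p=60, c=14
  p=60, c=14, ans=62

Final answer: 62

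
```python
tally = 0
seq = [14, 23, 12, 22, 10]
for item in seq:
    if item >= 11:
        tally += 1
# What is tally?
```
Trace:
  tally=0
  tally=1, item=14
  tally=2, item=23
  tally=3, item=12
  tally=4, item=22
  tally=4, item=10

Final answer: 4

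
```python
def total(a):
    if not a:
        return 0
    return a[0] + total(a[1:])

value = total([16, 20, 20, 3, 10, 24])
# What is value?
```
Call trace:
total(a=[16, 20, 20, 3, 10, 24])
  total(a=[20, 20, 3, 10, 24])
    total(a=[20, 3, 10, 24])
      total(a=[3, 10, 24])
        total(a=[10, 24])
          total(a=[24])
            total(a=[])
            -> return 0
          -> return 24
        -> return 34
      -> return 37
    -> return 57
  -> return 77
-> return 93

Final answer: 93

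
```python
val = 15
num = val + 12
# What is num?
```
Trace:
  val=15
  val=15, num=27

Final answer: 27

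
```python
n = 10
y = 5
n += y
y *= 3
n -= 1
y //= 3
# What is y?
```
Trace:
  n=10
  n=10, y=5
  n=15, y=5
  n=15, y=15
  n=14, y=15
  n=14, y=5

Final answer: 5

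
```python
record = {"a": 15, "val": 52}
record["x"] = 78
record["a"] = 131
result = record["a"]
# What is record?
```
Trace:
  record={'a': 15, 'val': 52}
  record={'a': 15, 'val': 52, 'x': 78}
  record={'a': 131, 'val': 52, 'x': 78}
  record={'a': 131, 'val': 52, 'x': 78}, result=131

Final answer: {'a': 131, 'val': 52, 'x': 78}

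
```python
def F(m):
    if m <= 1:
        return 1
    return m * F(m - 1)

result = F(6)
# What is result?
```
Call trace:
F(m=6)
  F(m=5)
    F(m=4)
      F(m=3)
        F(m=2)
          F(m=1)
          -> return 1
        -> return 2
      -> return 6
    -> return 24
  -> return 120
-> return 720

Final answer: 720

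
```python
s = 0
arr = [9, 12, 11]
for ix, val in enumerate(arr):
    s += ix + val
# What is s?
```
Trace:
  s=0
  s=9, ix=0, val=9
  s=22, ix=1, val=12
  s=35, ix=2, val=11

Final answer: 35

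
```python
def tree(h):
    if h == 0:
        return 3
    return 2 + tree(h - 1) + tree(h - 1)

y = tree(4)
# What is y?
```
Call trace (a repeated sub-call is expanded the first time; later identical calls just restate its return value):
tree(h=4)
  tree(h=3)
    tree(h=2)
      tree(h=1)
        tree(h=0)
        -> return 3
        tree(h=0)
        -> return 3
      -> return 8
      tree(h=1) -> return 8  (same call as traced above)
    -> return 18
    tree(h=2) -> return 18  (same call as traced above)
  -> return 38
  tree(h=3) -> return 38  (same call as traced above)
-> return 78

Final answer: 78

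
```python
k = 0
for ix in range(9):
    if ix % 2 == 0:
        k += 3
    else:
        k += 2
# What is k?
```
Trace:
  k=0
  k=3, ix=0
  k=5, ix=1
  k=8, ix=2
  k=10, ix=3
  k=13, ix=4
  k=15, ix=5
  k=18, ix=6
  k=20, ix=7
  k=23, ix=8

Final answer: 23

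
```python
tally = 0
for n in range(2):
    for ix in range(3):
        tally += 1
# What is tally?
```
Trace:
  tally=0
  tally=1, n=0, ix=0
  tally=2, n=0, ix=1
  tally=3, n=0, ix=2
  tally=4, n=1, ix=0
  tally=5, n=1, ix=1
  tally=6, n=1, ix=2

Final answer: 6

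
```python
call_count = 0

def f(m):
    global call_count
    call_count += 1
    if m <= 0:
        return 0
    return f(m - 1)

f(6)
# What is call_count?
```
Call trace:
f(m=6)
  f(m=5)
    f(m=4)
      f(m=3)
        f(m=2)
          f(m=1)
            f(m=0)
            -> return 0
          -> return 0
        -> return 0
      -> return 0
    -> return 0
  -> return 0
-> return 0

call_count is incremented once per call. f is entered once for each m = 6, 5, 4, 3, 2, 1, 0 (the m <= 0 call returns without recursing), i.e. 6 + 1 calls.
call_count = 7

Final answer: 7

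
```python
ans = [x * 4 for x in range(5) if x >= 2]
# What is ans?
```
Trace:
  x=0
  x=1
  x=2
  x=3
  x=4
  ans=[8, 12, 16]

Final answer: [8, 12, 16]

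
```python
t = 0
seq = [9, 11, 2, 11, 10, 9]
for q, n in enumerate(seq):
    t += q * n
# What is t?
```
Trace:
  t=0
  t=0, q=0, n=9
  t=11, q=1, n=11
  t=15, q=2, n=2
  t=48, q=3, n=11
  t=88, q=4, n=10
  t=133, q=5, n=9

Final answer: 133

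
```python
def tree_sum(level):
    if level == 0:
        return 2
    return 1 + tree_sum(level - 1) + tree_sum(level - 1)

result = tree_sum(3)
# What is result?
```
Call trace (a repeated sub-call is expanded the first time; later identical calls just restate its return value):
tree_sum(level=3)
  tree_sum(level=2)
    tree_sum(level=1)
      tree_sum(level=0)
      -> return 2
      tree_sum(level=0)
      -> return 2
    -> return 5
    tree_sum(level=1) -> return 5  (same call as traced above)
  -> return 11
  tree_sum(level=2) -> return 11  (same call as traced above)
-> return 23

Final answer: 23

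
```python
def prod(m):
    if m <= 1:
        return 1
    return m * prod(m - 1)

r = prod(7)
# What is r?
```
Call trace:
prod(m=7)
  prod(m=6)
    prod(m=5)
      prod(m=4)
        prod(m=3)
          prod(m=2)
            prod(m=1)
            -> return 1
          -> return 2
        -> return 6
      -> return 24
    -> return 120
  -> return 720
-> return 5040

Final answer: 5040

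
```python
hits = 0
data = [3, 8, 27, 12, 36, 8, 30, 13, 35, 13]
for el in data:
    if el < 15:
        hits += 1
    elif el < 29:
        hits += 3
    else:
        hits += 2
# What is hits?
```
Trace:
  hits=0
  hits=1, el=3
  hits=2, el=8
  hits=5, el=27
  hits=6, el=12
  hits=8, el=36
  hits=9, el=8
  hits=11, el=30
  hits=12, el=13
  hits=14, el=35
  hits=15, el=13

Final answer: 15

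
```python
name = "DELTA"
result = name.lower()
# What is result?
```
Trace:
  name='DELTA'
  name='DELTA', result='delta'

Final answer: 'delta'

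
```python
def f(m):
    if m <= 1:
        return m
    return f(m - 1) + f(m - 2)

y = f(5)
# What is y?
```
Call trace (a repeated sub-call is expanded the first time; later identical calls just restate its return value):
f(m=5)
  f(m=4)
    f(m=3)
      f(m=2)
        f(m=1)
        -> return 1
        f(m=0)
        -> return 0
      -> return 1
      f(m=1)
      -> return 1
    -> return 2
    f(m=2) -> return 1  (same call as traced above)
  -> return 3
  f(m=3) -> return 2  (same call as traced above)
-> return 5

Final answer: 5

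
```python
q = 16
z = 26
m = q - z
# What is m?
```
Trace:
  q=16
  q=16, z=26
  q=16, z=26, m=-10

Final answer: -10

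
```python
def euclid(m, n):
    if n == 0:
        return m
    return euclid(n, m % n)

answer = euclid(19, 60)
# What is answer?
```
Call trace:
euclid(m=19, n=60)
  euclid(m=60, n=19)
    euclid(m=19, n=3)
      euclid(m=3, n=1)
        euclid(m=1, n=0)
        -> return 1
      -> return 1
    -> return 1
  -> return 1
-> return 1

Final answer: 1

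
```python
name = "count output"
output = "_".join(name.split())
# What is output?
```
Trace:
  name='count output'
  name='count output', output='count_output'

Final answer: 'count_output'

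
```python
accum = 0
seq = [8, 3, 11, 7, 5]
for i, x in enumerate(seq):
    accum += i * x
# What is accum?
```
Trace:
  accum=0
  accum=0, i=0, x=8
  accum=3, i=1, x=3
  accum=25, i=2, x=11
  accum=46, i=3, x=7
  accum=66, i=4, x=5

Final answer: 66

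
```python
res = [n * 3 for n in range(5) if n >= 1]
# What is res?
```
Trace:
  n=0
  n=1
  n=2
  n=3
  n=4
  res=[3, 6, 9, 12]

Final answer: [3, 6, 9, 12]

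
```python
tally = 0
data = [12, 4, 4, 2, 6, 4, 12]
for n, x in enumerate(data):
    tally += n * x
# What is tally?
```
Trace:
  tally=0
  tally=0, n=0, x=12
  tally=4, n=1, x=4
  tally=12, n=2, x=4
  tally=18, n=3, x=2
  tally=42, n=4, x=6
  tally=62, n=5, x=4
  tally=134, n=6, x=12

Final answer: 134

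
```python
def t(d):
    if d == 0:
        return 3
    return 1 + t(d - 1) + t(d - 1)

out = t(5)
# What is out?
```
Call trace (a repeated sub-call is expanded the first time; later identical calls just restate its return value):
t(d=5)
  t(d=4)
    t(d=3)
      t(d=2)
        t(d=1)
          t(d=0)
          -> return 3
          t(d=0)
          -> return 3
        -> return 7
        t(d=1) -> return 7  (same call as traced above)
      -> return 15
      t(d=2) -> return 15  (same call as traced above)
    -> return 31
    t(d=3) -> return 31  (same call as traced above)
  -> return 63
  t(d=4) -> return 63  (same call as traced above)
-> return 127

Final answer: 127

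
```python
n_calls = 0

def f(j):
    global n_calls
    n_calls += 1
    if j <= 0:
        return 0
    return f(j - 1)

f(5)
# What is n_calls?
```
Call trace:
f(j=5)
  f(j=4)
    f(j=3)
      f(j=2)
        f(j=1)
          f(j=0)
          -> return 0
        -> return 0
      -> return 0
    -> return 0
  -> return 0
-> return 0

n_calls is incremented once per call. f is entered once for each j = 5, 4, 3, 2, 1, 0 (the j <= 0 call returns without recursing), i.e. 5 + 1 calls.
n_calls = 6

Final answer: 6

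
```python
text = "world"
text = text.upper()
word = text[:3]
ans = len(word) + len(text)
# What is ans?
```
Trace:
  text='world'
  text='WORLD'
  text='WORLD', word='WOR'
  text='WORLD', word='WOR', ans=8

Final answer: 8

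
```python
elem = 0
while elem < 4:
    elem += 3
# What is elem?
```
Trace:
  elem=0
  elem=3
  elem=6

Final answer: 6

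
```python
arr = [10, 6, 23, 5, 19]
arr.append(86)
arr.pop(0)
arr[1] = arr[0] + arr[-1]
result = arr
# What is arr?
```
Trace:
  arr=[10, 6, 23, 5, 19]
  arr=[10, 6, 23, 5, 19, 86]
  arr=[6, 23, 5, 19, 86]
  arr=[6, 92, 5, 19, 86]
  arr=[6, 92, 5, 19, 86], result=[6, 92, 5, 19, 86]

Final answer: [6, 92, 5, 19, 86]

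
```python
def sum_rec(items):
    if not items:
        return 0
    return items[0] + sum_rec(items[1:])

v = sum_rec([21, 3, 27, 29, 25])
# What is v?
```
Call trace:
sum_rec(items=[21, 3, 27, 29, 25])
  sum_rec(items=[3, 27, 29, 25])
    sum_rec(items=[27, 29, 25])
      sum_rec(items=[29, 25])
        sum_rec(items=[25])
          sum_rec(items=[])
          -> return 0
        -> return 25
      -> return 54
    -> return 81
  -> return 84
-> return 105

Final answer: 105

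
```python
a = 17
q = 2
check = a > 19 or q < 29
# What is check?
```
Trace:
  a=17
  a=17, q=2
  a=17, q=2, check=True

Final answer: True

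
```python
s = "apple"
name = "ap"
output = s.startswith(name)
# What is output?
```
Trace:
  s='apple'
  s='apple', name='ap'
  s='apple', name='ap', output=True

Final answer: True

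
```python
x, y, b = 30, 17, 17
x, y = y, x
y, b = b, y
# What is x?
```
Trace:
  x=30, y=17, b=17
  x=17, y=30, b=17
  x=17, y=17, b=30

Final answer: 17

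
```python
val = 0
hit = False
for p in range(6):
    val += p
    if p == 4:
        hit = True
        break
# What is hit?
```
Trace:
  val=0
  val=0, hit=False
  val=0, hit=False, p=0
  val=1, hit=False, p=1
  val=3, hit=False, p=2
  val=6, hit=False, p=3
  val=10, hit=True, p=4

Final answer: True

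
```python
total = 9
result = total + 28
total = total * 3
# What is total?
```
Trace:
  total=9
  total=9, result=37
  total=27, result=37

Final answer: 27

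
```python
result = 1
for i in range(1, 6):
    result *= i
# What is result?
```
Trace:
  result=1
  result=1, i=1
  result=2, i=2
  result=6, i=3
  result=24, i=4
  result=120, i=5

Final answer: 120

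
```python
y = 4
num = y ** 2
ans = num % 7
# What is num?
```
Trace:
  y=4
  y=4, num=16
  y=4, num=16, ans=2

Final answer: 16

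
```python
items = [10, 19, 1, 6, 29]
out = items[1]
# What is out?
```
Trace:
  items=[10, 19, 1, 6, 29]
  items=[10, 19, 1, 6, 29], out=19

Final answer: 19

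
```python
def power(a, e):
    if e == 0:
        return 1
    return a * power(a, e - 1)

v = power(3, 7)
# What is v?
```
Call trace:
power(a=3, e=7)
  power(a=3, e=6)
    power(a=3, e=5)
      power(a=3, e=4)
        power(a=3, e=3)
          power(a=3, e=2)
            power(a=3, e=1)
              power(a=3, e=0)
              -> return 1
            -> return 3
          -> return 9
        -> return 27
      -> return 81
    -> return 243
  -> return 729
-> return 2187

Final answer: 2187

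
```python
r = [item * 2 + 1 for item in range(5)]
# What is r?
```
Trace:
  item=0
  item=1
  item=2
  item=3
  item=4
  r=[1, 3, 5, 7, 9]

Final answer: [1, 3, 5, 7, 9]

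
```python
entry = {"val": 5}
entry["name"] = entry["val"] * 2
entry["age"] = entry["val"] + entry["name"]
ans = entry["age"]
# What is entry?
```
Trace:
  entry={'val': 5}
  entry={'val': 5, 'name': 10}
  entry={'val': 5, 'name': 10, 'age': 15}
  entry={'val': 5, 'name': 10, 'age': 15}, ans=15

Final answer: {'val': 5, 'name': 10, 'age': 15}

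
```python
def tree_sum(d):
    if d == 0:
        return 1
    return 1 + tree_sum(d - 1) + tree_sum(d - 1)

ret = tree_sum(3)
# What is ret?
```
Call trace (a repeated sub-call is expanded the first time; later identical calls just restate its return value):
tree_sum(d=3)
  tree_sum(d=2)
    tree_sum(d=1)
      tree_sum(d=0)
      -> return 1
      tree_sum(d=0)
      -> return 1
    -> return 3
    tree_sum(d=1) -> return 3  (same call as traced above)
  -> return 7
  tree_sum(d=2) -> return 7  (same call as traced above)
-> return 15

Final answer: 15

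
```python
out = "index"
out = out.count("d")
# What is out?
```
Trace:
  out='index'
  out=1

Final answer: 1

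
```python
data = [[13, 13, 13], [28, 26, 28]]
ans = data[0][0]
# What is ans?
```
Trace:
  data=[[13, 13, 13], [28, 26, 28]]
  data=[[13, 13, 13], [28, 26, 28]], ans=13

Final answer: 13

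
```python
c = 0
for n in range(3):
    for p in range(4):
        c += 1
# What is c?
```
Trace:
  c=0
  c=1, n=0, p=0
  c=2, n=0, p=1
  c=3, n=0, p=2
  c=4, n=0, p=3
  c=5, n=1, p=0
  c=6, n=1, p=1
  c=7, n=1, p=2
  c=8, n=1, p=3
  c=9, n=2, p=0
  c=10, n=2, p=1
  c=11, n=2, p=2
  c=12, n=2, p=3

Final answer: 12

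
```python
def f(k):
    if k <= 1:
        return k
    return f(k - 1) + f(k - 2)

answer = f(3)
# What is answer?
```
Call trace:
f(k=3)
  f(k=2)
    f(k=1)
    -> return 1
    f(k=0)
    -> return 0
  -> return 1
  f(k=1)
  -> return 1
-> return 2

Final answer: 2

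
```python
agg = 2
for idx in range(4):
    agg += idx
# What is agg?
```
Trace:
  agg=2
  agg=2, idx=0
  agg=3, idx=1
  agg=5, idx=2
  agg=8, idx=3

Final answer: 8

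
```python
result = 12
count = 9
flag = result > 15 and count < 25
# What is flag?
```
Trace:
  result=12
  result=12, count=9
  result=12, count=9, flag=False

Final answer: False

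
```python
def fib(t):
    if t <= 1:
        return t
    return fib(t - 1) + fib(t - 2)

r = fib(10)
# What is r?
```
Call trace (a repeated sub-call is expanded the first time; later identical calls just restate its return value):
fib(t=10)
  fib(t=9)
    fib(t=8)
      fib(t=7)
        fib(t=6)
          fib(t=5)
            fib(t=4)
              fib(t=3)
                fib(t=2)
                  fib(t=1)
                  -> return 1
                  fib(t=0)
                  -> return 0
                -> return 1
                fib(t=1)
                -> return 1
              -> return 2
              fib(t=2) -> return 1  (same call as traced above)
            -> return 3
            fib(t=3) -> return 2  (same call as traced above)
          -> return 5
          fib(t=4) -> return 3  (same call as traced above)
        -> return 8
        fib(t=5) -> return 5  (same call as traced above)
      -> return 13
      fib(t=6) -> return 8  (same call as traced above)
    -> return 21
    fib(t=7) -> return 13  (same call as traced above)
  -> return 34
  fib(t=8) -> return 21  (same call as traced above)
-> return 55

Final answer: 55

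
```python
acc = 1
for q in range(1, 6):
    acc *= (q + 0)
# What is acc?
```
Trace:
  acc=1
  acc=1, q=1
  acc=2, q=2
  acc=6, q=3
  acc=24, q=4
  acc=120, q=5

Final answer: 120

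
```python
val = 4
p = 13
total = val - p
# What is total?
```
Trace:
  val=4
  val=4, p=13
  val=4, p=13, total=-9

Final answer: -9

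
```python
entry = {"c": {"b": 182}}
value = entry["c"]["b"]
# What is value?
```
Trace:
  entry={'c': {'b': 182}}
  entry={'c': {'b': 182}}, value=182

Final answer: 182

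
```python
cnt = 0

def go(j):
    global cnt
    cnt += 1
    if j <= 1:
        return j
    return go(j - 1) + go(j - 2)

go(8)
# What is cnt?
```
Call trace (a repeated sub-call is expanded the first time; later identical calls just restate its return value):
go(j=8)
  go(j=7)
    go(j=6)
      go(j=5)
        go(j=4)
          go(j=3)
            go(j=2)
              go(j=1)
              -> return 1
              go(j=0)
              -> return 0
            -> return 1
            go(j=1)
            -> return 1
          -> return 2
          go(j=2) -> return 1  (same call as traced above)
        -> return 3
        go(j=3) -> return 2  (same call as traced above)
      -> return 5
      go(j=4) -> return 3  (same call as traced above)
    -> return 8
    go(j=5) -> return 5  (same call as traced above)
  -> return 13
  go(j=6) -> return 8  (same call as traced above)
-> return 21

cnt is incremented once per call, so count the calls in each subtree. Let C(j) = number of calls made by go(j).
C(0) = C(1) = 1 (base case, no recursion); C(j) = 1 + C(j - 1) + C(j - 2) otherwise.
C(2) = 1 + C(1) + C(0) = 1 + 1 + 1 = 3
C(3) = 1 + C(2) + C(1) = 1 + 3 + 1 = 5
C(4) = 1 + C(3) + C(2) = 1 + 5 + 3 = 9
C(5) = 1 + C(4) + C(3) = 1 + 9 + 5 = 15
C(6) = 1 + C(5) + C(4) = 1 + 15 + 9 = 25
C(7) = 1 + C(6) + C(5) = 1 + 25 + 15 = 41
C(8) = 1 + C(7) + C(6) = 1 + 41 + 25 = 67
cnt = C(8) = 67

Final answer: 67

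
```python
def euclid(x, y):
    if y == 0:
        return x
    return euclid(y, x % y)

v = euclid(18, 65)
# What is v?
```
Call trace:
euclid(x=18, y=65)
  euclid(x=65, y=18)
    euclid(x=18, y=11)
      euclid(x=11, y=7)
        euclid(x=7, y=4)
          euclid(x=4, y=3)
            euclid(x=3, y=1)
              euclid(x=1, y=0)
              -> return 1
            -> return 1
          -> return 1
        -> return 1
      -> return 1
    -> return 1
  -> return 1
-> return 1

Final answer: 1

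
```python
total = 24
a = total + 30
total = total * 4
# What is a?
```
Trace:
  total=24
  total=24, a=54
  total=96, a=54

Final answer: 54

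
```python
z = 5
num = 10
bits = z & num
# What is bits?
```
Trace:
  z=5
  z=5, num=10
  z=5, num=10, bits=0

Final answer: 0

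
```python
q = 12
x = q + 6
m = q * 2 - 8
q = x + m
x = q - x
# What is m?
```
Trace:
  q=12
  q=12, x=18
  q=12, x=18, m=16
  q=34, x=18, m=16
  q=34, x=16, m=16

Final answer: 16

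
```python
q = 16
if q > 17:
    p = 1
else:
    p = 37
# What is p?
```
Trace:
  q=16
  q=16, p=37

Final answer: 37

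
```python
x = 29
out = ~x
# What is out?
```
Trace:
  x=29
  x=29, out=-30

Final answer: -30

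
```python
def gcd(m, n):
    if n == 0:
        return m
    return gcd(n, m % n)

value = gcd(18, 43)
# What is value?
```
Call trace:
gcd(m=18, n=43)
  gcd(m=43, n=18)
    gcd(m=18, n=7)
      gcd(m=7, n=4)
        gcd(m=4, n=3)
          gcd(m=3, n=1)
            gcd(m=1, n=0)
            -> return 1
          -> return 1
        -> return 1
      -> return 1
    -> return 1
  -> return 1
-> return 1

Final answer: 1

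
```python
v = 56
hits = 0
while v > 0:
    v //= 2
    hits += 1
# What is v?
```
Trace:
  v=56
  v=56, hits=0
  v=28, hits=1
  v=14, hits=2
  v=7, hits=3
  v=3, hits=4
  v=1, hits=5
  v=0, hits=6

Final answer: 0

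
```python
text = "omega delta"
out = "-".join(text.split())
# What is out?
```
Trace:
  text='omega delta'
  text='omega delta', out='omega-delta'

Final answer: 'omega-delta'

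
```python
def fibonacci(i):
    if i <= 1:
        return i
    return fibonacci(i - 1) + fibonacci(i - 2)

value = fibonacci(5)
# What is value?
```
Call trace (a repeated sub-call is expanded the first time; later identical calls just restate its return value):
fibonacci(i=5)
  fibonacci(i=4)
    fibonacci(i=3)
      fibonacci(i=2)
        fibonacci(i=1)
        -> return 1
        fibonacci(i=0)
        -> return 0
      -> return 1
      fibonacci(i=1)
      -> return 1
    -> return 2
    fibonacci(i=2) -> return 1  (same call as traced above)
  -> return 3
  fibonacci(i=3) -> return 2  (same call as traced above)
-> return 5

Final answer: 5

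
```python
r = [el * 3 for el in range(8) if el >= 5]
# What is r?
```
Trace:
  el=0
  el=1
  el=2
  el=3
  el=4
  el=5
  el=6
  el=7
  r=[15, 18, 21]

Final answer: [15, 18, 21]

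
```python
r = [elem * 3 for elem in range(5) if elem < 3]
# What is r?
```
Trace:
  elem=0
  elem=1
  elem=2
  elem=3
  elem=4
  r=[0, 3, 6]

Final answer: [0, 3, 6]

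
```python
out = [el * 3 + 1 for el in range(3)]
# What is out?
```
Trace:
  el=0
  el=1
  el=2
  out=[1, 4, 7]

Final answer: [1, 4, 7]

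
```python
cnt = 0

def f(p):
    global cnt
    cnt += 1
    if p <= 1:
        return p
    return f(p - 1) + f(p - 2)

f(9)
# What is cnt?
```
Call trace (a repeated sub-call is expanded the first time; later identical calls just restate its return value):
f(p=9)
  f(p=8)
    f(p=7)
      f(p=6)
        f(p=5)
          f(p=4)
            f(p=3)
              f(p=2)
                f(p=1)
                -> return 1
                f(p=0)
                -> return 0
              -> return 1
              f(p=1)
              -> return 1
            -> return 2
            f(p=2) -> return 1  (same call as traced above)
          -> return 3
          f(p=3) -> return 2  (same call as traced above)
        -> return 5
        f(p=4) -> return 3  (same call as traced above)
      -> return 8
      f(p=5) -> return 5  (same call as traced above)
    -> return 13
    f(p=6) -> return 8  (same call as traced above)
  -> return 21
  f(p=7) -> return 13  (same call as traced above)
-> return 34

cnt is incremented once per call, so count the calls in each subtree. Let C(p) = number of calls made by f(p).
C(0) = C(1) = 1 (base case, no recursion); C(p) = 1 + C(p - 1) + C(p - 2) otherwise.
C(2) = 1 + C(1) + C(0) = 1 + 1 + 1 = 3
C(3) = 1 + C(2) + C(1) = 1 + 3 + 1 = 5
C(4) = 1 + C(3) + C(2) = 1 + 5 + 3 = 9
C(5) = 1 + C(4) + C(3) = 1 + 9 + 5 = 15
C(6) = 1 + C(5) + C(4) = 1 + 15 + 9 = 25
C(7) = 1 + C(6) + C(5) = 1 + 25 + 15 = 41
C(8) = 1 + C(7) + C(6) = 1 + 41 + 25 = 67
C(9) = 1 + C(8) + C(7) = 1 + 67 + 41 = 109
cnt = C(9) = 109

Final answer: 109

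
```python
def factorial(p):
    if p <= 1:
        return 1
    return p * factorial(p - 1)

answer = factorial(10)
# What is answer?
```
Call trace:
factorial(p=10)
  factorial(p=9)
    factorial(p=8)
      factorial(p=7)
        factorial(p=6)
          factorial(p=5)
            factorial(p=4)
              factorial(p=3)
                factorial(p=2)
                  factorial(p=1)
                  -> return 1
                -> return 2
              -> return 6
            -> return 24
          -> return 120
        -> return 720
      -> return 5040
    -> return 40320
  -> return 362880
-> return 3628800

Final answer: 3628800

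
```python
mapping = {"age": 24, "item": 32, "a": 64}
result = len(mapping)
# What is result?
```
Trace:
  mapping={'age': 24, 'item': 32, 'a': 64}
  mapping={'age': 24, 'item': 32, 'a': 64}, result=3

Final answer: 3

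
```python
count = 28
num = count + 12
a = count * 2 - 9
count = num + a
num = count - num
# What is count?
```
Trace:
  count=28
  count=28, num=40
  count=28, num=40, a=47
  count=87, num=40, a=47
  count=87, num=47, a=47

Final answer: 87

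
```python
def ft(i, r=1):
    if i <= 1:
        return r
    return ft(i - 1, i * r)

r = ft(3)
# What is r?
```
Call trace:
ft(i=3, r=1)
  ft(i=2, r=3)
    ft(i=1, r=6)
    -> return 6
  -> return 6
-> return 6

Final answer: 6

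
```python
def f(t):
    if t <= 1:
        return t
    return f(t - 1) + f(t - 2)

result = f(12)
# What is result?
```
Call trace (a repeated sub-call is expanded the first time; later identical calls just restate its return value):
f(t=12)
  f(t=11)
    f(t=10)
      f(t=9)
        f(t=8)
          f(t=7)
            f(t=6)
              f(t=5)
                f(t=4)
                  f(t=3)
                    f(t=2)
                      f(t=1)
                      -> return 1
                      f(t=0)
                      -> return 0
                    -> return 1
                    f(t=1)
                    -> return 1
                  -> return 2
                  f(t=2) -> return 1  (same call as traced above)
                -> return 3
                f(t=3) -> return 2  (same call as traced above)
              -> return 5
              f(t=4) -> return 3  (same call as traced above)
            -> return 8
            f(t=5) -> return 5  (same call as traced above)
          -> return 13
          f(t=6) -> return 8  (same call as traced above)
        -> return 21
        f(t=7) -> return 13  (same call as traced above)
      -> return 34
      f(t=8) -> return 21  (same call as traced above)
    -> return 55
    f(t=9) -> return 34  (same call as traced above)
  -> return 89
  f(t=10) -> return 55  (same call as traced above)
-> return 144

Final answer: 144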